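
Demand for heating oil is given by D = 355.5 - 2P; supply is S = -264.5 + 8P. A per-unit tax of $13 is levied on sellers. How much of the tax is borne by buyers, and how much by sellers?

Pre-tax equilibrium: P* = 62, Q* = 231.5.
Tax on sellers shifts supply to S = -264.5 + 8(P − 13) = -368.5 + 8P.
355.5 - 2P = -368.5 + 8P gives buyer price Pb = 72.4; sellers receive Ps = 72.4 − 13 = 59.4.
New quantity: Q = 355.5 − 2(72.4) = 210.7.
Buyer burden = 72.4 − 62 = 10.4; seller burden = 62 − 59.4 = 2.6.

Buyers bear $10.4, sellers bear $2.6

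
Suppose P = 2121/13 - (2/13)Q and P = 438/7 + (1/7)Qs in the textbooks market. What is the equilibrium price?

P* = 111

Set the two price expressions equal: 2121/13 - (2/13)Q = 438/7 + (1/7)Q.
9153/91 = (27/91)Q, so Q* = 339.
P* = 2121/13 − (2/13)(339) = 111.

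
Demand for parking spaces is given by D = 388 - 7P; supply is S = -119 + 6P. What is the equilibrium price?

Set D = S: 388 - 7P = -119 + 6P.
507 = 13P, so P* = 39.
Q* = 388 − 7(39) = 115.

P* = 39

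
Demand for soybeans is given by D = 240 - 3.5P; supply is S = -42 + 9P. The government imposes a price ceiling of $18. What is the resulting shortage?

Equilibrium price would be P* = 22.56, so the ceiling at 18 binds.
At P = 18: D = 240 − 3.5(18) = 177, S = -42 + 9(18) = 120.
Shortage = 177 − 120 = 57.

Shortage = 57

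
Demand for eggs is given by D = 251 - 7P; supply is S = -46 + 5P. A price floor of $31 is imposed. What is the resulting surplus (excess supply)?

Equilibrium price would be P* = 24.75, so the floor at 31 binds.
At P = 31: D = 34, S = 109.
Surplus = 109 − 34 = 75.

Surplus = 75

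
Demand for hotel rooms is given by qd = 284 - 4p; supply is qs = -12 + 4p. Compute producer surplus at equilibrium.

Producer surplus = 2312

Equilibrium: 284 - 4p = -12 + 4p gives p* = 37, q* = 136.
Supply starts at p = 3 (where qs = 0).
PS = ½(37 − 3)(136) = 2312.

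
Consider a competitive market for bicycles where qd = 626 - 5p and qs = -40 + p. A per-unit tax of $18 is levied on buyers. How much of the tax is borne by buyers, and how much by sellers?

Pre-tax equilibrium: p* = 111, q* = 71.
Tax on buyers shifts demand to qd = 626 − 5(p + 18) = 536 - 5p.
536 - 5p = -40 + p gives seller price ps = 96; buyers pay pb = 96 + 18 = 114.
New quantity: q = 626 − 5(114) = 56.
Buyer burden = 114 − 111 = 3; seller burden = 111 − 96 = 15.

Buyers bear $3, sellers bear $15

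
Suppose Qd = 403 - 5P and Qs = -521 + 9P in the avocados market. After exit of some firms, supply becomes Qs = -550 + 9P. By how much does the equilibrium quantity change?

ΔQ = -145/14

Original equilibrium: P* = 66, Q* = 73.
New equilibrium: 403 - 5P = -550 + 9P, so 953 = 14P and P' = 953/14; Q' = 403 − 5(953/14) = 877/14.
Change in quantity: 877/14 − 73 = -145/14.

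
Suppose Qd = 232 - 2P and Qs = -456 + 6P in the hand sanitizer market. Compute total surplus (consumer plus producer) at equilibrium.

Equilibrium: 232 - 2P = -456 + 6P gives P* = 86, Q* = 60.
Demand choke price: P = 116; supply starts at P = 76.
CS = ½(116 − 86)(60) = 900; PS = ½(86 − 76)(60) = 300.

Total surplus = 1200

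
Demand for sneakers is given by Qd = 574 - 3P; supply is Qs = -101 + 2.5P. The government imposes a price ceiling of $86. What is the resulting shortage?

Equilibrium price would be P* = 1350/11, so the ceiling at 86 binds.
At P = 86: Qd = 574 − 3(86) = 316, Qs = -101 + 2.5(86) = 114.
Shortage = 316 − 114 = 202.

Shortage = 202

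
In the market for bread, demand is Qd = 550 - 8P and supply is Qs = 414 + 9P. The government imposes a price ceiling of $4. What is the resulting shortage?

Shortage = 68

Equilibrium price would be P* = 8, so the ceiling at 4 binds.
At P = 4: Qd = 550 − 8(4) = 518, Qs = 414 + 9(4) = 450.
Shortage = 518 − 450 = 68.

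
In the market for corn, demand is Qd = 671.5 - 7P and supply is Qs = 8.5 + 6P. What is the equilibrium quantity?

Q* = 314.5

Set Qd = Qs: 671.5 - 7P = 8.5 + 6P.
663 = 13P, so P* = 51.
Q* = 671.5 − 7(51) = 314.5.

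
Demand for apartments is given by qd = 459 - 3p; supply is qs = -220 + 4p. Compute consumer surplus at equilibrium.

Consumer surplus = 4704

Equilibrium: 459 - 3p = -220 + 4p gives p* = 97, q* = 168.
Demand choke price (qd = 0): p = 153.
CS = ½(153 − 97)(168) = 4704.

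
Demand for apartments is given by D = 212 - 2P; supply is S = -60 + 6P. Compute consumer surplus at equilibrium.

Consumer surplus = 5184

Equilibrium: 212 - 2P = -60 + 6P gives P* = 34, Q* = 144.
Demand choke price (D = 0): P = 106.
CS = ½(106 − 34)(144) = 5184.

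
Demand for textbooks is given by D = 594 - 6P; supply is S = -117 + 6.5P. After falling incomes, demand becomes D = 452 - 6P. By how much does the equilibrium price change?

Original equilibrium: P* = 56.88, Q* = 252.72.
New equilibrium: 452 - 6P = -117 + 6.5P, so 569 = 12.5P and P' = 45.52; Q' = 452 − 6(45.52) = 178.88.
Change in price: 45.52 − 56.88 = -11.36.

ΔP = -11.36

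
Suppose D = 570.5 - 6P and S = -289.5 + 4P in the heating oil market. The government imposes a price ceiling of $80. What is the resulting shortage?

Shortage = 60

Equilibrium price would be P* = 86, so the ceiling at 80 binds.
At P = 80: D = 570.5 − 6(80) = 90.5, S = -289.5 + 4(80) = 30.5.
Shortage = 90.5 − 30.5 = 60.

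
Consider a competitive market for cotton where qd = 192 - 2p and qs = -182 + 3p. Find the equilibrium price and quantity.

p* = 74.8, q* = 42.4

Set qd = qs: 192 - 2p = -182 + 3p.
374 = 5p, so p* = 74.8.
q* = 192 − 2(74.8) = 42.4.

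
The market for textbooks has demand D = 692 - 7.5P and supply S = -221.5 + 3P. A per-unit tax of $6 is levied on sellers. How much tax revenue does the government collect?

Pre-tax equilibrium: P* = 87, Q* = 39.5.
Tax on sellers shifts supply to S = -221.5 + 3(P − 6) = -239.5 + 3P.
692 - 7.5P = -239.5 + 3P gives buyer price Pb = 621/7; sellers receive Ps = 621/7 − 6 = 579/7.
New quantity: Q = 692 − 7.5(621/7) = 373/14.
Revenue = 6 × 373/14 = 1119/7.

Tax revenue = 1119/7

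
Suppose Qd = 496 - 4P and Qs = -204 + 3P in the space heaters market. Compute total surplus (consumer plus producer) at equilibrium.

Equilibrium: 496 - 4P = -204 + 3P gives P* = 100, Q* = 96.
Demand choke price: P = 124; supply starts at P = 68.
CS = ½(124 − 100)(96) = 1152; PS = ½(100 − 68)(96) = 1536.

Total surplus = 2688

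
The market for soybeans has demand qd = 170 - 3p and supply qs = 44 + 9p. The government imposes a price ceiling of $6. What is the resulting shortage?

Shortage = 54

Equilibrium price would be p* = 10.5, so the ceiling at 6 binds.
At p = 6: qd = 170 − 3(6) = 152, qs = 44 + 9(6) = 98.
Shortage = 152 − 98 = 54.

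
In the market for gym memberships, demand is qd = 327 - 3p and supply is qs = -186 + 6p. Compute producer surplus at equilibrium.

Producer surplus = 2028

Equilibrium: 327 - 3p = -186 + 6p gives p* = 57, q* = 156.
Supply starts at p = 31 (where qs = 0).
PS = ½(57 − 31)(156) = 2028.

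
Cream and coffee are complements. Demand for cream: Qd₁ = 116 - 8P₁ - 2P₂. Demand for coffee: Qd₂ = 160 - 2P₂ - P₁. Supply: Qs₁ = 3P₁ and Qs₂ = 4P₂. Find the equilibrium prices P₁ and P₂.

Market 1: 116 - 8P₁ - 2P₂ = 3P₁ → 11P₁ + 2P₂ = 116.
Market 2: 6P₂ + P₁ = 160.
Eliminating P₂: 6×(1) − 2×(2) gives 64P₁ = 376, so P₁ = 5.875.
Back-substitute into (2): P₂ = (160 − 1×5.875) / 6 = 25.6875.

P₁ = 5.875, P₂ = 25.6875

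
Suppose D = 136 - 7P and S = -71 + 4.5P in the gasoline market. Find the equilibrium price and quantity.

Set D = S: 136 - 7P = -71 + 4.5P.
207 = 11.5P, so P* = 18.
Q* = 136 − 7(18) = 10.

P* = 18, Q* = 10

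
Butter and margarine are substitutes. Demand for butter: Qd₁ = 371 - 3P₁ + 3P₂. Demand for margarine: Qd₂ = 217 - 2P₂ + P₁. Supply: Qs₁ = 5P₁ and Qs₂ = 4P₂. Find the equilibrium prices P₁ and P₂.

P₁ = 959/15, P₂ = 2107/45

Market 1: 371 - 3P₁ + 3P₂ = 5P₁ → 8P₁ - 3P₂ = 371.
Market 2: 6P₂ - P₁ = 217.
Eliminating P₂: 6×(1) + 3×(2) gives 45P₁ = 2877, so P₁ = 959/15.
Back-substitute into (2): P₂ = (217 + 1×959/15) / 6 = 2107/45.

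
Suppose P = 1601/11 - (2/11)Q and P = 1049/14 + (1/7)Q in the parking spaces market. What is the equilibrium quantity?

Q* = 217.5

Set the two price expressions equal: 1601/11 - (2/11)Q = 1049/14 + (1/7)Q.
10875/154 = (25/77)Q, so Q* = 217.5.
P* = 1601/11 − (2/11)(217.5) = 106.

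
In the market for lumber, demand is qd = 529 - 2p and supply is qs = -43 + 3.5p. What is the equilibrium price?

p* = 104

Set qd = qs: 529 - 2p = -43 + 3.5p.
572 = 5.5p, so p* = 104.
q* = 529 − 2(104) = 321.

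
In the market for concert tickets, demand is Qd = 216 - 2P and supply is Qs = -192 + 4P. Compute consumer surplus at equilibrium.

Consumer surplus = 1600

Equilibrium: 216 - 2P = -192 + 4P gives P* = 68, Q* = 80.
Demand choke price (Qd = 0): P = 108.
CS = ½(108 − 68)(80) = 1600.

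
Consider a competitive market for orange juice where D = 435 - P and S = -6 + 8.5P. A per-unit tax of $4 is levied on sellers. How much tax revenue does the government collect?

Tax revenue = 1540

Pre-tax equilibrium: P* = 882/19, Q* = 7383/19.
Tax on sellers shifts supply to S = -6 + 8.5(P − 4) = -40 + 8.5P.
435 - P = -40 + 8.5P gives buyer price Pb = 50; sellers receive Ps = 50 − 4 = 46.
New quantity: Q = 435 − 1(50) = 385.
Revenue = 4 × 385 = 1540.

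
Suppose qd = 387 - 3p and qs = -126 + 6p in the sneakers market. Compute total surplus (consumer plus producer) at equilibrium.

Total surplus = 11664

Equilibrium: 387 - 3p = -126 + 6p gives p* = 57, q* = 216.
Demand choke price: p = 129; supply starts at p = 21.
CS = ½(129 − 57)(216) = 7776; PS = ½(57 − 21)(216) = 3888.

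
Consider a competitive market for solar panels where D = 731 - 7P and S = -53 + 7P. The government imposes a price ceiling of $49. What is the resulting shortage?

Equilibrium price would be P* = 56, so the ceiling at 49 binds.
At P = 49: D = 731 − 7(49) = 388, S = -53 + 7(49) = 290.
Shortage = 388 − 290 = 98.

Shortage = 98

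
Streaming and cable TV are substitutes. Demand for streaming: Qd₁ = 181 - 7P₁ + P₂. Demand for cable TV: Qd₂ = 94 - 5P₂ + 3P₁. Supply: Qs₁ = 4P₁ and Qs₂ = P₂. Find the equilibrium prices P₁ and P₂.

Market 1: 181 - 7P₁ + P₂ = 4P₁ → 11P₁ - P₂ = 181.
Market 2: 6P₂ - 3P₁ = 94.
Eliminating P₂: 6×(1) + 1×(2) gives 63P₁ = 1180, so P₁ = 1180/63.
Back-substitute into (2): P₂ = (94 + 3×1180/63) / 6 = 1577/63.

P₁ = 1180/63, P₂ = 1577/63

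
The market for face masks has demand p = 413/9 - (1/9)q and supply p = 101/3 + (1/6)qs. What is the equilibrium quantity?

Set the two price expressions equal: 413/9 - (1/9)q = 101/3 + (1/6)q.
110/9 = (5/18)q, so q* = 44.
p* = 413/9 − (1/9)(44) = 41.

q* = 44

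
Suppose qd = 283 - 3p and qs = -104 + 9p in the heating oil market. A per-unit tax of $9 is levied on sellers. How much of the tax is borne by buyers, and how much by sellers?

Buyers bear $6.75, sellers bear $2.25

Pre-tax equilibrium: p* = 32.25, q* = 186.25.
Tax on sellers shifts supply to qs = -104 + 9(p − 9) = -185 + 9p.
283 - 3p = -185 + 9p gives buyer price pb = 39; sellers receive ps = 39 − 9 = 30.
New quantity: q = 283 − 3(39) = 166.
Buyer burden = 39 − 32.25 = 6.75; seller burden = 32.25 − 30 = 2.25.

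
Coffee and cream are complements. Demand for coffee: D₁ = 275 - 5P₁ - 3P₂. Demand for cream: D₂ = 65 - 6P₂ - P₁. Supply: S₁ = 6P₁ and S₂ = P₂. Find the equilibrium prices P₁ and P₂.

Market 1: 275 - 5P₁ - 3P₂ = 6P₁ → 11P₁ + 3P₂ = 275.
Market 2: 7P₂ + P₁ = 65.
Eliminating P₂: 7×(1) − 3×(2) gives 74P₁ = 1730, so P₁ = 865/37.
Back-substitute into (2): P₂ = (65 − 1×865/37) / 7 = 220/37.

P₁ = 865/37, P₂ = 220/37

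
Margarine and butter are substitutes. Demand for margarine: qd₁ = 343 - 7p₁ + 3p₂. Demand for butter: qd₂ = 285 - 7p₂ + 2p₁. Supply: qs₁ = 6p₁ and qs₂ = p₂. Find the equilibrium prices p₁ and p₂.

Market 1: 343 - 7p₁ + 3p₂ = 6p₁ → 13p₁ - 3p₂ = 343.
Market 2: 8p₂ - 2p₁ = 285.
Eliminating p₂: 8×(1) + 3×(2) gives 98p₁ = 3599, so p₁ = 3599/98.
Back-substitute into (2): p₂ = (285 + 2×3599/98) / 8 = 4391/98.

p₁ = 3599/98, p₂ = 4391/98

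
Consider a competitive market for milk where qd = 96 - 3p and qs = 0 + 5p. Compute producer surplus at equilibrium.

Producer surplus = 360

Equilibrium: 96 - 3p = 0 + 5p gives p* = 12, q* = 60.
Supply starts at p = 0 (where qs = 0).
PS = ½(12 − 0)(60) = 360.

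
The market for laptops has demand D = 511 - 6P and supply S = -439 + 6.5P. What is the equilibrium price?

Set D = S: 511 - 6P = -439 + 6.5P.
950 = 12.5P, so P* = 76.
Q* = 511 − 6(76) = 55.

P* = 76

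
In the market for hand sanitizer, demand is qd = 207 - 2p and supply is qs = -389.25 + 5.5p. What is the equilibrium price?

p* = 79.5

Set qd = qs: 207 - 2p = -389.25 + 5.5p.
596.25 = 7.5p, so p* = 79.5.
q* = 207 − 2(79.5) = 48.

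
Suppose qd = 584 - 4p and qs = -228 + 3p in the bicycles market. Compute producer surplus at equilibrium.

Producer surplus = 2400

Equilibrium: 584 - 4p = -228 + 3p gives p* = 116, q* = 120.
Supply starts at p = 76 (where qs = 0).
PS = ½(116 − 76)(120) = 2400.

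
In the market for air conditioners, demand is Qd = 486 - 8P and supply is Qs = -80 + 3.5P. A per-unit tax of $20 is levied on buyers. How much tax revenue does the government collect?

Tax revenue = 20040/23

Pre-tax equilibrium: P* = 1132/23, Q* = 2122/23.
Tax on buyers shifts demand to Qd = 486 − 8(P + 20) = 326 - 8P.
326 - 8P = -80 + 3.5P gives seller price Ps = 812/23; buyers pay Pb = 812/23 + 20 = 1272/23.
New quantity: Q = 486 − 8(1272/23) = 1002/23.
Revenue = 20 × 1002/23 = 20040/23.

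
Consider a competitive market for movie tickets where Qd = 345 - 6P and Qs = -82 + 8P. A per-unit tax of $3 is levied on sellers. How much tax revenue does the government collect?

Pre-tax equilibrium: P* = 30.5, Q* = 162.
Tax on sellers shifts supply to Qs = -82 + 8(P − 3) = -106 + 8P.
345 - 6P = -106 + 8P gives buyer price Pb = 451/14; sellers receive Ps = 451/14 − 3 = 409/14.
New quantity: Q = 345 − 6(451/14) = 1062/7.
Revenue = 3 × 1062/7 = 3186/7.

Tax revenue = 3186/7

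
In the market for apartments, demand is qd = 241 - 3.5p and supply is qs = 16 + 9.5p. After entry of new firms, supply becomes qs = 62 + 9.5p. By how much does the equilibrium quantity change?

Original equilibrium: p* = 225/13, q* = 4691/26.
New equilibrium: 241 - 3.5p = 62 + 9.5p, so 179 = 13p and p' = 179/13; q' = 241 − 3.5(179/13) = 5013/26.
Change in quantity: 5013/26 − 4691/26 = 161/13.

Δq = 161/13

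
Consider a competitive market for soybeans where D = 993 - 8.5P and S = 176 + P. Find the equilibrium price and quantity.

Set D = S: 993 - 8.5P = 176 + P.
817 = 9.5P, so P* = 86.
Q* = 993 − 8.5(86) = 262.

P* = 86, Q* = 262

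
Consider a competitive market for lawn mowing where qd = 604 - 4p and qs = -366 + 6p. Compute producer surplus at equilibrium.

Producer surplus = 3888

Equilibrium: 604 - 4p = -366 + 6p gives p* = 97, q* = 216.
Supply starts at p = 61 (where qs = 0).
PS = ½(97 − 61)(216) = 3888.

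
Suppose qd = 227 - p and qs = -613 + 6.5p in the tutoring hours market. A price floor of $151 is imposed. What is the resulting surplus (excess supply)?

Surplus = 292.5

Equilibrium price would be p* = 112, so the floor at 151 binds.
At p = 151: qd = 76, qs = 368.5.
Surplus = 368.5 − 76 = 292.5.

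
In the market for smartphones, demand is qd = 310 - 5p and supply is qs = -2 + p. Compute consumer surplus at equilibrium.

Consumer surplus = 250

Equilibrium: 310 - 5p = -2 + p gives p* = 52, q* = 50.
Demand choke price (qd = 0): p = 62.
CS = ½(62 − 52)(50) = 250.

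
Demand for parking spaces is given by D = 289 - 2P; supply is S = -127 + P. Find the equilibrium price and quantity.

Set D = S: 289 - 2P = -127 + P.
416 = 3P, so P* = 416/3.
Q* = 289 − 2(416/3) = 35/3.

P* = 416/3, Q* = 35/3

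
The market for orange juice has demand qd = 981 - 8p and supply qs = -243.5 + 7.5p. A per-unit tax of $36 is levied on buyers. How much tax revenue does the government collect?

Tax revenue = 233964/31

Pre-tax equilibrium: p* = 79, q* = 349.
Tax on buyers shifts demand to qd = 981 − 8(p + 36) = 693 - 8p.
693 - 8p = -243.5 + 7.5p gives seller price ps = 1873/31; buyers pay pb = 1873/31 + 36 = 2989/31.
New quantity: q = 981 − 8(2989/31) = 6499/31.
Revenue = 36 × 6499/31 = 233964/31.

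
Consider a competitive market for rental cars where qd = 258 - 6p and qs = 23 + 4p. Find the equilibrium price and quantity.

Set qd = qs: 258 - 6p = 23 + 4p.
235 = 10p, so p* = 23.5.
q* = 258 − 6(23.5) = 117.

p* = 23.5, q* = 117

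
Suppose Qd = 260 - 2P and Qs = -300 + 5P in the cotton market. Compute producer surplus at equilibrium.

Producer surplus = 1000

Equilibrium: 260 - 2P = -300 + 5P gives P* = 80, Q* = 100.
Supply starts at P = 60 (where Qs = 0).
PS = ½(80 − 60)(100) = 1000.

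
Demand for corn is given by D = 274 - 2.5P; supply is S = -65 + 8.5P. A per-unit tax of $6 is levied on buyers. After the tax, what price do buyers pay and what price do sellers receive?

Buyers pay 390/11, sellers receive 324/11

Pre-tax equilibrium: P* = 339/11, Q* = 4333/22.
Tax on buyers shifts demand to D = 274 − 2.5(P + 6) = 259 - 2.5P.
259 - 2.5P = -65 + 8.5P gives seller price Ps = 324/11; buyers pay Pb = 324/11 + 6 = 390/11.
New quantity: Q = 274 − 2.5(390/11) = 2039/11.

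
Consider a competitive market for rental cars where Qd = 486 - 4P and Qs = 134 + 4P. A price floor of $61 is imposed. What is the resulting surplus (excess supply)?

Surplus = 136

Equilibrium price would be P* = 44, so the floor at 61 binds.
At P = 61: Qd = 242, Qs = 378.
Surplus = 378 − 242 = 136.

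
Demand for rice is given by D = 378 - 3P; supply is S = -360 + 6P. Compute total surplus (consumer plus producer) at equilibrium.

Total surplus = 4356

Equilibrium: 378 - 3P = -360 + 6P gives P* = 82, Q* = 132.
Demand choke price: P = 126; supply starts at P = 60.
CS = ½(126 − 82)(132) = 2904; PS = ½(82 − 60)(132) = 1452.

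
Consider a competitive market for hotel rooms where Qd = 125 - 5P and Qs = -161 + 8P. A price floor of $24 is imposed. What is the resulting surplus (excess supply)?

Equilibrium price would be P* = 22, so the floor at 24 binds.
At P = 24: Qd = 5, Qs = 31.
Surplus = 31 − 5 = 26.

Surplus = 26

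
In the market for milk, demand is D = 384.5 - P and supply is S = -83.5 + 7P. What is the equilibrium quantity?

Set D = S: 384.5 - P = -83.5 + 7P.
468 = 8P, so P* = 58.5.
Q* = 384.5 − 1(58.5) = 326.

Q* = 326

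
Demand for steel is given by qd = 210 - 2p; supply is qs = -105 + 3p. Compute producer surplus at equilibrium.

Equilibrium: 210 - 2p = -105 + 3p gives p* = 63, q* = 84.
Supply starts at p = 35 (where qs = 0).
PS = ½(63 − 35)(84) = 1176.

Producer surplus = 1176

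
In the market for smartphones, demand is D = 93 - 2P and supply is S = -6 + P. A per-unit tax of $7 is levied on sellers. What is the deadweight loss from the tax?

Deadweight loss = 49/3

Pre-tax equilibrium: P* = 33, Q* = 27.
Tax on sellers shifts supply to S = -6 + 1(P − 7) = -13 + P.
93 - 2P = -13 + P gives buyer price Pb = 106/3; sellers receive Ps = 106/3 − 7 = 85/3.
New quantity: Q = 93 − 2(106/3) = 67/3.
DWL = ½ × 7 × (27 − 67/3) = 49/3.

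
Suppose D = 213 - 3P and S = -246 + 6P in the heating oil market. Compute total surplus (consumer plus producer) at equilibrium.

Equilibrium: 213 - 3P = -246 + 6P gives P* = 51, Q* = 60.
Demand choke price: P = 71; supply starts at P = 41.
CS = ½(71 − 51)(60) = 600; PS = ½(51 − 41)(60) = 300.

Total surplus = 900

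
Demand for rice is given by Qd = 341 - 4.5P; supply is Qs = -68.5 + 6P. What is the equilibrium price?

Set Qd = Qs: 341 - 4.5P = -68.5 + 6P.
409.5 = 10.5P, so P* = 39.
Q* = 341 − 4.5(39) = 165.5.

P* = 39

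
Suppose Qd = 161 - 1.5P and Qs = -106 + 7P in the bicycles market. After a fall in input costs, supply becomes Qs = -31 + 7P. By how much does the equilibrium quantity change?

Original equilibrium: P* = 534/17, Q* = 1936/17.
New equilibrium: 161 - 1.5P = -31 + 7P, so 192 = 8.5P and P' = 384/17; Q' = 161 − 1.5(384/17) = 2161/17.
Change in quantity: 2161/17 − 1936/17 = 225/17.

ΔQ = 225/17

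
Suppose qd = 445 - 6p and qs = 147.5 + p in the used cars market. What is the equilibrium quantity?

Set qd = qs: 445 - 6p = 147.5 + p.
297.5 = 7p, so p* = 42.5.
q* = 445 − 6(42.5) = 190.

q* = 190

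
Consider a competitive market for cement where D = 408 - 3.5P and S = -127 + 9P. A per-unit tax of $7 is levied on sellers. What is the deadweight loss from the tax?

Deadweight loss = 61.74

Pre-tax equilibrium: P* = 42.8, Q* = 258.2.
Tax on sellers shifts supply to S = -127 + 9(P − 7) = -190 + 9P.
408 - 3.5P = -190 + 9P gives buyer price Pb = 47.84; sellers receive Ps = 47.84 − 7 = 40.84.
New quantity: Q = 408 − 3.5(47.84) = 240.56.
DWL = ½ × 7 × (258.2 − 240.56) = 61.74.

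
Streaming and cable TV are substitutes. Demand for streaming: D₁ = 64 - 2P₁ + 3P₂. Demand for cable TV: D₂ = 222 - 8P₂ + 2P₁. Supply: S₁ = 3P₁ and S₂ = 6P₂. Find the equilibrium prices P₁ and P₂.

P₁ = 24.40625, P₂ = 19.34375

Market 1: 64 - 2P₁ + 3P₂ = 3P₁ → 5P₁ - 3P₂ = 64.
Market 2: 14P₂ - 2P₁ = 222.
Eliminating P₂: 14×(1) + 3×(2) gives 64P₁ = 1562, so P₁ = 24.40625.
Back-substitute into (2): P₂ = (222 + 2×24.40625) / 14 = 19.34375.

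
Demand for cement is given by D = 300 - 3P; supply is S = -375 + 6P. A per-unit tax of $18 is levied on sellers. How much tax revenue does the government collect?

Tax revenue = 702

Pre-tax equilibrium: P* = 75, Q* = 75.
Tax on sellers shifts supply to S = -375 + 6(P − 18) = -483 + 6P.
300 - 3P = -483 + 6P gives buyer price Pb = 87; sellers receive Ps = 87 − 18 = 69.
New quantity: Q = 300 − 3(87) = 39.
Revenue = 18 × 39 = 702.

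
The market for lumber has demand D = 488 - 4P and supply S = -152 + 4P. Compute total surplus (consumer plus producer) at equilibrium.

Total surplus = 7056

Equilibrium: 488 - 4P = -152 + 4P gives P* = 80, Q* = 168.
Demand choke price: P = 122; supply starts at P = 38.
CS = ½(122 − 80)(168) = 3528; PS = ½(80 − 38)(168) = 3528.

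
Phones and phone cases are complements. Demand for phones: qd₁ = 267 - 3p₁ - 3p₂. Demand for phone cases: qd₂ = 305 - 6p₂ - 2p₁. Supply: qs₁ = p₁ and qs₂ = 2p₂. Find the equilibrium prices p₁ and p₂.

Market 1: 267 - 3p₁ - 3p₂ = p₁ → 4p₁ + 3p₂ = 267.
Market 2: 8p₂ + 2p₁ = 305.
Eliminating p₂: 8×(1) − 3×(2) gives 26p₁ = 1221, so p₁ = 1221/26.
Back-substitute into (2): p₂ = (305 − 2×1221/26) / 8 = 343/13.

p₁ = 1221/26, p₂ = 343/13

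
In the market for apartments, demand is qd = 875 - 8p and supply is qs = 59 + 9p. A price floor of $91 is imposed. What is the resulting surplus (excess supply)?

Surplus = 731

Equilibrium price would be p* = 48, so the floor at 91 binds.
At p = 91: qd = 147, qs = 878.
Surplus = 878 − 147 = 731.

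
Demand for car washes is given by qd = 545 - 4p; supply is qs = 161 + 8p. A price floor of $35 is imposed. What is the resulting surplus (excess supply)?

Surplus = 36

Equilibrium price would be p* = 32, so the floor at 35 binds.
At p = 35: qd = 405, qs = 441.
Surplus = 441 − 405 = 36.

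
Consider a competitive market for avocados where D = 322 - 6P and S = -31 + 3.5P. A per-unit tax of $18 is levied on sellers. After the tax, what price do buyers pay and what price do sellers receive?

Pre-tax equilibrium: P* = 706/19, Q* = 1882/19.
Tax on sellers shifts supply to S = -31 + 3.5(P − 18) = -94 + 3.5P.
322 - 6P = -94 + 3.5P gives buyer price Pb = 832/19; sellers receive Ps = 832/19 − 18 = 490/19.
New quantity: Q = 322 − 6(832/19) = 1126/19.

Buyers pay 832/19, sellers receive 490/19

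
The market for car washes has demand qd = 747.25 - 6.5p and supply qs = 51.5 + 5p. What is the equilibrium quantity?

Set qd = qs: 747.25 - 6.5p = 51.5 + 5p.
695.75 = 11.5p, so p* = 60.5.
q* = 747.25 − 6.5(60.5) = 354.

q* = 354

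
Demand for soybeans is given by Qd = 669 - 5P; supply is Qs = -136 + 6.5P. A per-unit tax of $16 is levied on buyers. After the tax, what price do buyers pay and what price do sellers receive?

Buyers pay 1818/23, sellers receive 1450/23

Pre-tax equilibrium: P* = 70, Q* = 319.
Tax on buyers shifts demand to Qd = 669 − 5(P + 16) = 589 - 5P.
589 - 5P = -136 + 6.5P gives seller price Ps = 1450/23; buyers pay Pb = 1450/23 + 16 = 1818/23.
New quantity: Q = 669 − 5(1818/23) = 6297/23.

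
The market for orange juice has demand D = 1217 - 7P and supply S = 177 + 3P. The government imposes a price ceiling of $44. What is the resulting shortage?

Shortage = 600

Equilibrium price would be P* = 104, so the ceiling at 44 binds.
At P = 44: D = 1217 − 7(44) = 909, S = 177 + 3(44) = 309.
Shortage = 909 − 309 = 600.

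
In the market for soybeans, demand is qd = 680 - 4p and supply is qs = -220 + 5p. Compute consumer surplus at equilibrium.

Equilibrium: 680 - 4p = -220 + 5p gives p* = 100, q* = 280.
Demand choke price (qd = 0): p = 170.
CS = ½(170 − 100)(280) = 9800.

Consumer surplus = 9800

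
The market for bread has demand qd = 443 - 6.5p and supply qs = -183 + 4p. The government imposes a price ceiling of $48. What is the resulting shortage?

Equilibrium price would be p* = 1252/21, so the ceiling at 48 binds.
At p = 48: qd = 443 − 6.5(48) = 131, qs = -183 + 4(48) = 9.
Shortage = 131 − 9 = 122.

Shortage = 122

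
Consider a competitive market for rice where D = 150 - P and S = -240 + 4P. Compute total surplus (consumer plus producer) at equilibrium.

Total surplus = 3240

Equilibrium: 150 - P = -240 + 4P gives P* = 78, Q* = 72.
Demand choke price: P = 150; supply starts at P = 60.
CS = ½(150 − 78)(72) = 2592; PS = ½(78 − 60)(72) = 648.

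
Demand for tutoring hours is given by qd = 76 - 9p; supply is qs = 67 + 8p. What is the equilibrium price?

p* = 9/17

Set qd = qs: 76 - 9p = 67 + 8p.
9 = 17p, so p* = 9/17.
q* = 76 − 9(9/17) = 1211/17.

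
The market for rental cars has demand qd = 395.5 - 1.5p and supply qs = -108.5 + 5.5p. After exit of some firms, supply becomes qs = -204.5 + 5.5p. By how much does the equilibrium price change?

Original equilibrium: p* = 72, q* = 287.5.
New equilibrium: 395.5 - 1.5p = -204.5 + 5.5p, so 600 = 7p and p' = 600/7; q' = 395.5 − 1.5(600/7) = 3737/14.
Change in price: 600/7 − 72 = 96/7.

Δp = 96/7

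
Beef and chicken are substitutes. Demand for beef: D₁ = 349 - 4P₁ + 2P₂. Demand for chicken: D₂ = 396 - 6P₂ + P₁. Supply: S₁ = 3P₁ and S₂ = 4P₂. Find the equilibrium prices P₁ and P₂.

Market 1: 349 - 4P₁ + 2P₂ = 3P₁ → 7P₁ - 2P₂ = 349.
Market 2: 10P₂ - P₁ = 396.
Eliminating P₂: 10×(1) + 2×(2) gives 68P₁ = 4282, so P₁ = 2141/34.
Back-substitute into (2): P₂ = (396 + 1×2141/34) / 10 = 3121/68.

P₁ = 2141/34, P₂ = 3121/68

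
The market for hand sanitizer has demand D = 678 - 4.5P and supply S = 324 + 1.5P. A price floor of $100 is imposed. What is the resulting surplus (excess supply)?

Equilibrium price would be P* = 59, so the floor at 100 binds.
At P = 100: D = 228, S = 474.
Surplus = 474 − 228 = 246.

Surplus = 246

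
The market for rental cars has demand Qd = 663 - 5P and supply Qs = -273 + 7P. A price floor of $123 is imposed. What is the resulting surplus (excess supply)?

Surplus = 540

Equilibrium price would be P* = 78, so the floor at 123 binds.
At P = 123: Qd = 48, Qs = 588.
Surplus = 588 − 48 = 540.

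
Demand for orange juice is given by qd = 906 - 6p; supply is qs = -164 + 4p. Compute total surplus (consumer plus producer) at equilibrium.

Total surplus = 14520

Equilibrium: 906 - 6p = -164 + 4p gives p* = 107, q* = 264.
Demand choke price: p = 151; supply starts at p = 41.
CS = ½(151 − 107)(264) = 5808; PS = ½(107 − 41)(264) = 8712.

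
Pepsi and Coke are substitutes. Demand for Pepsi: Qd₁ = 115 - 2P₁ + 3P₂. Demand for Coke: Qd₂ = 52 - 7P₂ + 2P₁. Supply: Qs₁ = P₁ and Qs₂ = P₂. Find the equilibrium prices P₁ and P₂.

Market 1: 115 - 2P₁ + 3P₂ = P₁ → 3P₁ - 3P₂ = 115.
Market 2: 8P₂ - 2P₁ = 52.
Eliminating P₂: 8×(1) + 3×(2) gives 18P₁ = 1076, so P₁ = 538/9.
Back-substitute into (2): P₂ = (52 + 2×538/9) / 8 = 193/9.

P₁ = 538/9, P₂ = 193/9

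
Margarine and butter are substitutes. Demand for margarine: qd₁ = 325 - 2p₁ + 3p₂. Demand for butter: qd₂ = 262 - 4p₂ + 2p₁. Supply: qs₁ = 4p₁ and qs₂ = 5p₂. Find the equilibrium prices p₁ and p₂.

p₁ = 77.3125, p₂ = 1111/24

Market 1: 325 - 2p₁ + 3p₂ = 4p₁ → 6p₁ - 3p₂ = 325.
Market 2: 9p₂ - 2p₁ = 262.
Eliminating p₂: 9×(1) + 3×(2) gives 48p₁ = 3711, so p₁ = 77.3125.
Back-substitute into (2): p₂ = (262 + 2×77.3125) / 9 = 1111/24.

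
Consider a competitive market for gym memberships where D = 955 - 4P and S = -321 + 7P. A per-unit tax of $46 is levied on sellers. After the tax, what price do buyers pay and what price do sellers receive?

Pre-tax equilibrium: P* = 116, Q* = 491.
Tax on sellers shifts supply to S = -321 + 7(P − 46) = -643 + 7P.
955 - 4P = -643 + 7P gives buyer price Pb = 1598/11; sellers receive Ps = 1598/11 − 46 = 1092/11.
New quantity: Q = 955 − 4(1598/11) = 4113/11.

Buyers pay 1598/11, sellers receive 1092/11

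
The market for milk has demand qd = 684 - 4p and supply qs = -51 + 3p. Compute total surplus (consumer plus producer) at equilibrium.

Equilibrium: 684 - 4p = -51 + 3p gives p* = 105, q* = 264.
Demand choke price: p = 171; supply starts at p = 17.
CS = ½(171 − 105)(264) = 8712; PS = ½(105 − 17)(264) = 11616.

Total surplus = 20328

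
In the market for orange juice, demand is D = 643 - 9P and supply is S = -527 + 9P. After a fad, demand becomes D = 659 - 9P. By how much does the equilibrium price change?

Original equilibrium: P* = 65, Q* = 58.
New equilibrium: 659 - 9P = -527 + 9P, so 1186 = 18P and P' = 593/9; Q' = 659 − 9(593/9) = 66.
Change in price: 593/9 − 65 = 8/9.

ΔP = 8/9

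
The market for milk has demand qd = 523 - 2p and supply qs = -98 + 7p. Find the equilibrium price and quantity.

Set qd = qs: 523 - 2p = -98 + 7p.
621 = 9p, so p* = 69.
q* = 523 − 2(69) = 385.

p* = 69, q* = 385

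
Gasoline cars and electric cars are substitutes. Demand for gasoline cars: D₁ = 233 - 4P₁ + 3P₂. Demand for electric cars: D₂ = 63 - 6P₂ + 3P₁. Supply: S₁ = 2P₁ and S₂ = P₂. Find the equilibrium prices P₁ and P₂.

Market 1: 233 - 4P₁ + 3P₂ = 2P₁ → 6P₁ - 3P₂ = 233.
Market 2: 7P₂ - 3P₁ = 63.
Eliminating P₂: 7×(1) + 3×(2) gives 33P₁ = 1820, so P₁ = 1820/33.
Back-substitute into (2): P₂ = (63 + 3×1820/33) / 7 = 359/11.

P₁ = 1820/33, P₂ = 359/11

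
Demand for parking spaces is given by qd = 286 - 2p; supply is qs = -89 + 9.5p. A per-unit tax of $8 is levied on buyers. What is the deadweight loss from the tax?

Deadweight loss = 1216/23

Pre-tax equilibrium: p* = 750/23, q* = 5078/23.
Tax on buyers shifts demand to qd = 286 − 2(p + 8) = 270 - 2p.
270 - 2p = -89 + 9.5p gives seller price ps = 718/23; buyers pay pb = 718/23 + 8 = 902/23.
New quantity: q = 286 − 2(902/23) = 4774/23.
DWL = ½ × 8 × (5078/23 − 4774/23) = 1216/23.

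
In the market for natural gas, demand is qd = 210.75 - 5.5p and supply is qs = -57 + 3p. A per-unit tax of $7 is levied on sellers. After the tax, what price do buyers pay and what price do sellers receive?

Buyers pay 1155/34, sellers receive 917/34

Pre-tax equilibrium: p* = 31.5, q* = 37.5.
Tax on sellers shifts supply to qs = -57 + 3(p − 7) = -78 + 3p.
210.75 - 5.5p = -78 + 3p gives buyer price pb = 1155/34; sellers receive ps = 1155/34 − 7 = 917/34.
New quantity: q = 210.75 − 5.5(1155/34) = 813/34.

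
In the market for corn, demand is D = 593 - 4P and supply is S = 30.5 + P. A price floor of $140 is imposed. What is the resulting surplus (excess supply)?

Equilibrium price would be P* = 112.5, so the floor at 140 binds.
At P = 140: D = 33, S = 170.5.
Surplus = 170.5 − 33 = 137.5.

Surplus = 137.5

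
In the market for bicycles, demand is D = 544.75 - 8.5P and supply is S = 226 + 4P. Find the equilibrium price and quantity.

P* = 25.5, Q* = 328

Set D = S: 544.75 - 8.5P = 226 + 4P.
318.75 = 12.5P, so P* = 25.5.
Q* = 544.75 − 8.5(25.5) = 328.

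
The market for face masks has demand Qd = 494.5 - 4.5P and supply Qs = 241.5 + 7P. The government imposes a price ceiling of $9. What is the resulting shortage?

Shortage = 149.5

Equilibrium price would be P* = 22, so the ceiling at 9 binds.
At P = 9: Qd = 494.5 − 4.5(9) = 454, Qs = 241.5 + 7(9) = 304.5.
Shortage = 454 − 304.5 = 149.5.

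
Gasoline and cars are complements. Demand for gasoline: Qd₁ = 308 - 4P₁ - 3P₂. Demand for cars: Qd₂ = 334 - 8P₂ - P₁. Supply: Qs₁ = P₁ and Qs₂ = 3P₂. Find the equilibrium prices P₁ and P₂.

P₁ = 1193/26, P₂ = 681/26

Market 1: 308 - 4P₁ - 3P₂ = P₁ → 5P₁ + 3P₂ = 308.
Market 2: 11P₂ + P₁ = 334.
Eliminating P₂: 11×(1) − 3×(2) gives 52P₁ = 2386, so P₁ = 1193/26.
Back-substitute into (2): P₂ = (334 − 1×1193/26) / 11 = 681/26.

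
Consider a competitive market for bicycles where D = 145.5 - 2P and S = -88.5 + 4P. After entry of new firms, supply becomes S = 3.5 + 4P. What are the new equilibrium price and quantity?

P' = 71/3, Q' = 589/6

Original equilibrium: P* = 39, Q* = 67.5.
New equilibrium: 145.5 - 2P = 3.5 + 4P, so 142 = 6P and P' = 71/3; Q' = 145.5 − 2(71/3) = 589/6.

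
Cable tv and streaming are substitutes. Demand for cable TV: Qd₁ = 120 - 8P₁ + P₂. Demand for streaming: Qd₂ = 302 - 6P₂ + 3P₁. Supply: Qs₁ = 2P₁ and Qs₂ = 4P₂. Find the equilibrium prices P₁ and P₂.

Market 1: 120 - 8P₁ + P₂ = 2P₁ → 10P₁ - P₂ = 120.
Market 2: 10P₂ - 3P₁ = 302.
Eliminating P₂: 10×(1) + 1×(2) gives 97P₁ = 1502, so P₁ = 1502/97.
Back-substitute into (2): P₂ = (302 + 3×1502/97) / 10 = 3380/97.

P₁ = 1502/97, P₂ = 3380/97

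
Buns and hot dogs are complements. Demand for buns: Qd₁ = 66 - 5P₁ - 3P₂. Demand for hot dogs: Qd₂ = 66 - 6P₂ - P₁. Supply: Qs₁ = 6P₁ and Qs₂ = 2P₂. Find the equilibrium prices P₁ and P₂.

P₁ = 66/17, P₂ = 132/17

Market 1: 66 - 5P₁ - 3P₂ = 6P₁ → 11P₁ + 3P₂ = 66.
Market 2: 8P₂ + P₁ = 66.
Eliminating P₂: 8×(1) − 3×(2) gives 85P₁ = 330, so P₁ = 66/17.
Back-substitute into (2): P₂ = (66 − 1×66/17) / 8 = 132/17.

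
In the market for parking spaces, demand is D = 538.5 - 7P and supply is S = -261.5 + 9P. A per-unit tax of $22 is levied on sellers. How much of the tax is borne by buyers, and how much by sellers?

Buyers bear $12.375, sellers bear $9.625

Pre-tax equilibrium: P* = 50, Q* = 188.5.
Tax on sellers shifts supply to S = -261.5 + 9(P − 22) = -459.5 + 9P.
538.5 - 7P = -459.5 + 9P gives buyer price Pb = 62.375; sellers receive Ps = 62.375 − 22 = 40.375.
New quantity: Q = 538.5 − 7(62.375) = 101.875.
Buyer burden = 62.375 − 50 = 12.375; seller burden = 50 − 40.375 = 9.625.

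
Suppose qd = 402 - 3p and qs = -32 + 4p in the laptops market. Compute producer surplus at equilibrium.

Producer surplus = 5832

Equilibrium: 402 - 3p = -32 + 4p gives p* = 62, q* = 216.
Supply starts at p = 8 (where qs = 0).
PS = ½(62 − 8)(216) = 5832.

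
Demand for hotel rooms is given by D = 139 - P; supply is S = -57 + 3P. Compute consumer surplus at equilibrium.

Consumer surplus = 4050

Equilibrium: 139 - P = -57 + 3P gives P* = 49, Q* = 90.
Demand choke price (D = 0): P = 139.
CS = ½(139 − 49)(90) = 4050.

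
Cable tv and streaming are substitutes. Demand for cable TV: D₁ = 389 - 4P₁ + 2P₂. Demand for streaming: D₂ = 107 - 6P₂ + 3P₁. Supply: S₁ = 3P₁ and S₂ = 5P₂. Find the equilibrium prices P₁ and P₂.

Market 1: 389 - 4P₁ + 2P₂ = 3P₁ → 7P₁ - 2P₂ = 389.
Market 2: 11P₂ - 3P₁ = 107.
Eliminating P₂: 11×(1) + 2×(2) gives 71P₁ = 4493, so P₁ = 4493/71.
Back-substitute into (2): P₂ = (107 + 3×4493/71) / 11 = 1916/71.

P₁ = 4493/71, P₂ = 1916/71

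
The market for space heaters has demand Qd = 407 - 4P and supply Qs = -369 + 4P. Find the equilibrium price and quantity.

Set Qd = Qs: 407 - 4P = -369 + 4P.
776 = 8P, so P* = 97.
Q* = 407 − 4(97) = 19.

P* = 97, Q* = 19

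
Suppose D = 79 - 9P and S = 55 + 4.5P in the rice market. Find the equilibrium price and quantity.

Set D = S: 79 - 9P = 55 + 4.5P.
24 = 13.5P, so P* = 16/9.
Q* = 79 − 9(16/9) = 63.

P* = 16/9, Q* = 63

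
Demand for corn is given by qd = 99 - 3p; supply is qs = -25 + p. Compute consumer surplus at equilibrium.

Equilibrium: 99 - 3p = -25 + p gives p* = 31, q* = 6.
Demand choke price (qd = 0): p = 33.
CS = ½(33 − 31)(6) = 6.

Consumer surplus = 6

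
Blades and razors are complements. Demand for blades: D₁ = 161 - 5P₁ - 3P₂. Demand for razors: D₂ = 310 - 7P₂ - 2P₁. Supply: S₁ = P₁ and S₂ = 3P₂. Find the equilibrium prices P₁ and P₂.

Market 1: 161 - 5P₁ - 3P₂ = P₁ → 6P₁ + 3P₂ = 161.
Market 2: 10P₂ + 2P₁ = 310.
Eliminating P₂: 10×(1) − 3×(2) gives 54P₁ = 680, so P₁ = 340/27.
Back-substitute into (2): P₂ = (310 − 2×340/27) / 10 = 769/27.

P₁ = 340/27, P₂ = 769/27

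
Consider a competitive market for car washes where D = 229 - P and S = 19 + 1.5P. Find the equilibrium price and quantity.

P* = 84, Q* = 145

Set D = S: 229 - P = 19 + 1.5P.
210 = 2.5P, so P* = 84.
Q* = 229 − 1(84) = 145.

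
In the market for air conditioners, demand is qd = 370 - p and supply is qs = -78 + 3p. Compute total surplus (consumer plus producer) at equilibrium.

Total surplus = 44376

Equilibrium: 370 - p = -78 + 3p gives p* = 112, q* = 258.
Demand choke price: p = 370; supply starts at p = 26.
CS = ½(370 − 112)(258) = 33282; PS = ½(112 − 26)(258) = 11094.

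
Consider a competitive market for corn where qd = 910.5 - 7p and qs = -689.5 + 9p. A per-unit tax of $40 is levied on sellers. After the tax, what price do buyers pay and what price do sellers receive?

Pre-tax equilibrium: p* = 100, q* = 210.5.
Tax on sellers shifts supply to qs = -689.5 + 9(p − 40) = -1049.5 + 9p.
910.5 - 7p = -1049.5 + 9p gives buyer price pb = 122.5; sellers receive ps = 122.5 − 40 = 82.5.
New quantity: q = 910.5 − 7(122.5) = 53.

Buyers pay $122.5, sellers receive $82.5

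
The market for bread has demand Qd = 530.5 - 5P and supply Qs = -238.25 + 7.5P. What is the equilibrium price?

Set Qd = Qs: 530.5 - 5P = -238.25 + 7.5P.
768.75 = 12.5P, so P* = 61.5.
Q* = 530.5 − 5(61.5) = 223.

P* = 61.5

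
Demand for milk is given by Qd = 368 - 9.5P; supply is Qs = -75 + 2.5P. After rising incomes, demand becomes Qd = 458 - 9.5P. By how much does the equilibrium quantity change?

Original equilibrium: P* = 443/12, Q* = 415/24.
New equilibrium: 458 - 9.5P = -75 + 2.5P, so 533 = 12P and P' = 533/12; Q' = 458 − 9.5(533/12) = 865/24.
Change in quantity: 865/24 − 415/24 = 18.75.

ΔQ = 18.75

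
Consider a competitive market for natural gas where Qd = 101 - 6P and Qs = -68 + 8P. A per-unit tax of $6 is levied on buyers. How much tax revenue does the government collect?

Pre-tax equilibrium: P* = 169/14, Q* = 200/7.
Tax on buyers shifts demand to Qd = 101 − 6(P + 6) = 65 - 6P.
65 - 6P = -68 + 8P gives seller price Ps = 9.5; buyers pay Pb = 9.5 + 6 = 15.5.
New quantity: Q = 101 − 6(15.5) = 8.
Revenue = 6 × 8 = 48.

Tax revenue = 48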